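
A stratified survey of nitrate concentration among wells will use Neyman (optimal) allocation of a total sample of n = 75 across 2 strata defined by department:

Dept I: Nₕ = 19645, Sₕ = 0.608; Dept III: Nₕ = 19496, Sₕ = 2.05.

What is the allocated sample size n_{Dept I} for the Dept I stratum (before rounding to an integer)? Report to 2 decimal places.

17.26

Neyman allocation: nₕ = n·NₕSₕ / Σⱼ NⱼSⱼ.
Σ NⱼSⱼ = 19645·0.608 + 19496·2.05 = 51910.96.
n_{Dept I} = 75·19645·0.608 / 51910.96 = 17.26.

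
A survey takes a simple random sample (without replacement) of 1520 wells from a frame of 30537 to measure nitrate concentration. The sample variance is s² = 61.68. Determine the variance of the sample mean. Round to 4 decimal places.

Under SRS without replacement, Var(ȳ) = (1 − f)·s²/n with f = n/N = 1520/30537 = 0.04977568.
Var(ȳ) = (1 − 0.04977568)·61.68/1520 = 0.95022432·0.040578947 = 0.038559103.

0.0386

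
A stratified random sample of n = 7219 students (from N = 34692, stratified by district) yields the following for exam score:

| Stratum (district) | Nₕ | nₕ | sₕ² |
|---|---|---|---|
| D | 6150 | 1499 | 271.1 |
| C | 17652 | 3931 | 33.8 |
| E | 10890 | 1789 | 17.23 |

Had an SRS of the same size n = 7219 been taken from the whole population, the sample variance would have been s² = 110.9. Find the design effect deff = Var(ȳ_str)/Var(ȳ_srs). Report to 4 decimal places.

Var(ȳ_str) = Σ Wₕ²(1−fₕ)sₕ²/nₕ with Wₕ = Nₕ/34692:
  D: (6150/34692)²·(1−1499/6150)·271.1/1499 = 0.00429824
  C: (17652/34692)²·(1−3931/17652)·33.8/3931 = 0.0017303528
  E: (10890/34692)²·(1−1789/10890)·17.23/1789 = 7.9310969 × 10^-4
  → Var(ȳ_str) = 0.0068217025.
Var(ȳ_srs) = (1 − 7219/34692)·110.9/7219 = 0.012165536.
deff = 0.0068217025 / 0.012165536 = 0.5607.

0.5607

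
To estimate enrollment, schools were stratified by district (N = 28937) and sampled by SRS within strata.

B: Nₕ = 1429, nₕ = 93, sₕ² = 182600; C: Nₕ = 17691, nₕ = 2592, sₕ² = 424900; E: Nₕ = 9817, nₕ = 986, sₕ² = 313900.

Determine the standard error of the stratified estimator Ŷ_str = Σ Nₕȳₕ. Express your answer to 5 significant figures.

Var(Ŷ_str) = Σₕ Nₕ²(1 − fₕ)sₕ²/nₕ.
B: 1429²·(1 − 93/1429)·182600/93 = 3.7484913 × 10^9.
C: 17691²·(1 − 2592/17691)·424900/2592 = 4.3787717 × 10^10.
E: 9817²·(1 − 986/9817)·313900/986 = 2.7599618 × 10^10.
Sum = 7.5135826 × 10^10.
SE = √(7.5135826 × 10^10) = 274110.

274110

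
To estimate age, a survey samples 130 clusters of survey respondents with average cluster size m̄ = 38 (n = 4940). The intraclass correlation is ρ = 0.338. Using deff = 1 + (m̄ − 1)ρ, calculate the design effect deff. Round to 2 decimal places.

deff = 1 + (38 − 1)·0.338 = 1 + 12.506 = 13.506.

13.51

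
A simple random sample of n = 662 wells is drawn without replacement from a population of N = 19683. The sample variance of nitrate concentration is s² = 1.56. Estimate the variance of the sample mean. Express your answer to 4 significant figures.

0.002277

Under SRS without replacement, Var(ȳ) = (1 − f)·s²/n with f = n/N = 662/19683 = 0.03363308.
Var(ȳ) = (1 − 0.03363308)·1.56/662 = 0.96636692·0.0023564955 = 0.0022772393.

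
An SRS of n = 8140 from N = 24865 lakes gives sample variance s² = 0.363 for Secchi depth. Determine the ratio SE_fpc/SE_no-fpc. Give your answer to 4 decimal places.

0.8201

f = n/N = 8140/24865 = 0.32736779.
SE_no-fpc = √(s²/n) = 0.0066779184; SE_fpc = √((1−f)s²/n) = 0.0054768386.
Ratio = √(1−f) = 0.82014158.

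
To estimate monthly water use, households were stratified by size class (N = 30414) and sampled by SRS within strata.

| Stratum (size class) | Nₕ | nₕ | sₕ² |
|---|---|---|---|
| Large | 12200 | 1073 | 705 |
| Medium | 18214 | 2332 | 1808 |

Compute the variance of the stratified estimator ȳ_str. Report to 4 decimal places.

Var(ȳ_str) = Σₕ Wₕ²(1 − fₕ)sₕ²/nₕ with Wₕ = Nₕ/N, N = 30414.
Large: Wₕ = 0.40113106; term = 0.40113106²·(1 − 0.08795082)·705/1073 = 0.096422909.
Medium: Wₕ = 0.59886894; term = 0.59886894²·(1 − 0.12803338)·1808/2332 = 0.24245621.
Sum = 0.33887912.

0.3389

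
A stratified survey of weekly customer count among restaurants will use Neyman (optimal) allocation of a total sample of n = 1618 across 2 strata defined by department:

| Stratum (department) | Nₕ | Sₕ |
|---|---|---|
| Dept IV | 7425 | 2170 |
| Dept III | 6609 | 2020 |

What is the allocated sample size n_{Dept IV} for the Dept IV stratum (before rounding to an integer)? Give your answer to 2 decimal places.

Neyman allocation: nₕ = n·NₕSₕ / Σⱼ NⱼSⱼ.
Σ NⱼSⱼ = 7425·2170 + 6609·2020 = 2.946243 × 10^7.
n_{Dept IV} = 1618·7425·2170 / (2.946243 × 10^7) = 884.84.

884.84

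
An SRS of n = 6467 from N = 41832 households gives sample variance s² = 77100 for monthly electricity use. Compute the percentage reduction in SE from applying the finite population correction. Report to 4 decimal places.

8.0541

f = n/N = 6467/41832 = 0.15459457.
SE_no-fpc = √(s²/n) = 3.4528345; SE_fpc = √((1−f)s²/n) = 3.1747408.
Ratio = √(1−f) = 0.91945931. Reduction = 100·(1 − 0.91945931) = 8.0541%.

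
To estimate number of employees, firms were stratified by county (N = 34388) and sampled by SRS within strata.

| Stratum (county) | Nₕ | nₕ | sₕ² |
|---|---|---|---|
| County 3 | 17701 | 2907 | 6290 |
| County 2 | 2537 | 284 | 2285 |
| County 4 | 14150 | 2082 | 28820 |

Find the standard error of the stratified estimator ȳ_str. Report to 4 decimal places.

1.5865

Var(ȳ_str) = Σₕ Wₕ²(1 − fₕ)sₕ²/nₕ with Wₕ = Nₕ/N, N = 34388.
County 3: Wₕ = 0.51474352; term = 0.51474352²·(1 − 0.16422801)·6290/2907 = 0.47915408.
County 2: Wₕ = 0.07377574; term = 0.07377574²·(1 − 0.11194324)·2285/284 = 0.038889798.
County 4: Wₕ = 0.41148075; term = 0.41148075²·(1 − 0.14713781)·28820/2082 = 1.9989004.
Sum = 2.5169443.
SE = √(2.5169443) = 1.5865.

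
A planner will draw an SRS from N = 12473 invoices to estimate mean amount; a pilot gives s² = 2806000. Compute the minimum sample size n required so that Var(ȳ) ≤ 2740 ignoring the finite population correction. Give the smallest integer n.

Without fpc, n₀ = s²/D = 2806000/2740 = 1024.0876.
Rounding up, n = 1025.

1025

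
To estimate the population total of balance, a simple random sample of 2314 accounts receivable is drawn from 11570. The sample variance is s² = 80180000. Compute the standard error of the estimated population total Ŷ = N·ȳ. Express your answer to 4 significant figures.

1.926 × 10^6

Var(Ŷ) = N²·Var(ȳ) = N²·(1 − n/N)·s²/n.
f = 2314/11570 = 0.20000000; Var(ȳ) = 0.80000000·80180000/2314 = 27719.965.
Var(Ŷ) = 11570² · 27719.965 = 3.7107303 × 10^12.
SE(Ŷ) = √(3.7107303 × 10^12) = 1.926 × 10^6.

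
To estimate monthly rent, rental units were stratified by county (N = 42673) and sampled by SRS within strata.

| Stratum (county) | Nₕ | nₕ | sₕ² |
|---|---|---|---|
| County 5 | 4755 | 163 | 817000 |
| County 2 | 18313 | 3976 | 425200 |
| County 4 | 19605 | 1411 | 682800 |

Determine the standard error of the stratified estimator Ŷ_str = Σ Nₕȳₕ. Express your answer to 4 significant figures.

556900

Var(Ŷ_str) = Σₕ Nₕ²(1 − fₕ)sₕ²/nₕ.
County 5: 4755²·(1 − 163/4755)·817000/163 = 1.0944271 × 10^11.
County 2: 18313²·(1 − 3976/18313)·425200/3976 = 2.8077902 × 10^10.
County 4: 19605²·(1 − 1411/19605)·682800/1411 = 1.7260824 × 10^11.
Sum = 3.1012885 × 10^11.
SE = √(3.1012885 × 10^11) = 556900.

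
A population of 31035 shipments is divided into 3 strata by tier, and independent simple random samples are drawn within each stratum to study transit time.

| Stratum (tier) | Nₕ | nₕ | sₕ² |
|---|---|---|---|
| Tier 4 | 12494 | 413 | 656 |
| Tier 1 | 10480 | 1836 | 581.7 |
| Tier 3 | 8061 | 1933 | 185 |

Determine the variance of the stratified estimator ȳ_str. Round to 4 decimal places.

Var(ȳ_str) = Σₕ Wₕ²(1 − fₕ)sₕ²/nₕ with Wₕ = Nₕ/N, N = 31035.
Tier 4: Wₕ = 0.40257773; term = 0.40257773²·(1 − 0.03305587)·656/413 = 0.24891707.
Tier 1: Wₕ = 0.33768326; term = 0.33768326²·(1 − 0.17519084)·581.7/1836 = 0.02979881.
Tier 3: Wₕ = 0.25973900; term = 0.25973900²·(1 − 0.23979655)·185/1933 = 0.0049084464.
Sum = 0.28362433.

0.2836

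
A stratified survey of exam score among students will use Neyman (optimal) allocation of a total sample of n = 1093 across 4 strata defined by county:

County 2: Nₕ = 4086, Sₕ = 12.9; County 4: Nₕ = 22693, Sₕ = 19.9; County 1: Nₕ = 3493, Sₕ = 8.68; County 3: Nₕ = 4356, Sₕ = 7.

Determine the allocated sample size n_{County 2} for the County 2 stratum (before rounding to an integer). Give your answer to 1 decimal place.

101.9

Neyman allocation: nₕ = n·NₕSₕ / Σⱼ NⱼSⱼ.
Σ NⱼSⱼ = 4086·12.9 + 22693·19.9 + 3493·8.68 + 4356·7 = 565111.34.
n_{County 2} = 1093·4086·12.9 / 565111.34 = 101.9.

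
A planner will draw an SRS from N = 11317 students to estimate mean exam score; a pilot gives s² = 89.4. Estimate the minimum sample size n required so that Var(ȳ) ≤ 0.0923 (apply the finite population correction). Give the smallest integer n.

893

Without fpc, n₀ = s²/D = 89.4/0.0923 = 968.5807.
With fpc, (1 − n/N)·s²/n ≤ D requires n ≥ n₀/(1 + n₀/N) = 968.5807/(1 + 968.5807/11317) = 892.2189.
Rounding up, n = 893.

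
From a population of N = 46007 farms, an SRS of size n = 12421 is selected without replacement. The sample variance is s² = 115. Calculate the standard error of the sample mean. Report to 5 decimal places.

0.08221

Under SRS without replacement, Var(ȳ) = (1 − f)·s²/n with f = n/N = 12421/46007 = 0.26998066.
Var(ȳ) = (1 − 0.26998066)·115/12421 = 0.73001934·0.0092585138 = 0.0067588942.
SE(ȳ) = √(0.0067588942) = 0.08221.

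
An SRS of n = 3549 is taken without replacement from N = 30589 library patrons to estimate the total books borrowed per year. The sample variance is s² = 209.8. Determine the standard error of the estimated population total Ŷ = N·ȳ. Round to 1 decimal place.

Var(Ŷ) = N²·Var(ȳ) = N²·(1 − n/N)·s²/n.
f = 3549/30589 = 0.11602210; Var(ȳ) = 0.88397790·209.8/3549 = 0.052256569.
Var(Ŷ) = 30589² · 0.052256569 = 4.8895788 × 10^7.
SE(Ŷ) = √(4.8895788 × 10^7) = 6992.6.

6992.6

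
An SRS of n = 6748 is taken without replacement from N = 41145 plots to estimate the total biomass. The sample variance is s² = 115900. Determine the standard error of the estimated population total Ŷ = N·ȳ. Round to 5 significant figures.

155910

Var(Ŷ) = N²·Var(ȳ) = N²·(1 − n/N)·s²/n.
f = 6748/41145 = 0.16400535; Var(ȳ) = 0.83599465·115900/6748 = 14.358592.
Var(Ŷ) = 41145² · 14.358592 = 2.4307819 × 10^10.
SE(Ŷ) = √(2.4307819 × 10^10) = 155910.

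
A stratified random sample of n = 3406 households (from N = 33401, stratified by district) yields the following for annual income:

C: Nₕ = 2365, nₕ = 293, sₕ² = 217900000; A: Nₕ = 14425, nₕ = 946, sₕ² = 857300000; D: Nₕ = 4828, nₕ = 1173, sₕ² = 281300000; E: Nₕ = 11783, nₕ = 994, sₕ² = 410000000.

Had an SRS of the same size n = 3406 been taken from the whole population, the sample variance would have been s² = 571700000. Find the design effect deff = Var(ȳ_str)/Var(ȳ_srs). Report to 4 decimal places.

Var(ȳ_str) = Σ Wₕ²(1−fₕ)sₕ²/nₕ with Wₕ = Nₕ/33401:
  C: (2365/33401)²·(1−293/2365)·217900000/293 = 3266.567
  A: (14425/33401)²·(1−946/14425)·857300000/946 = 157941.49
  D: (4828/33401)²·(1−1173/4828)·281300000/1173 = 3793.2147
  E: (11783/33401)²·(1−994/11783)·410000000/994 = 47001.921
  → Var(ȳ_str) = 212003.19.
Var(ȳ_srs) = (1 − 3406/33401)·571700000/3406 = 150734.6.
deff = 212003.19 / 150734.6 = 1.4065.

1.4065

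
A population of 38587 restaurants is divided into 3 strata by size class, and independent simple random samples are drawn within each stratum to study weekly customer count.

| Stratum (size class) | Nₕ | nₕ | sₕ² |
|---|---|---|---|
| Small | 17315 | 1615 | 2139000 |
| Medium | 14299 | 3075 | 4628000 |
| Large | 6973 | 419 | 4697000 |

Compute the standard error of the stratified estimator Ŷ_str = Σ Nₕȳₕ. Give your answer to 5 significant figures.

1.0554 × 10^6

Var(Ŷ_str) = Σₕ Nₕ²(1 − fₕ)sₕ²/nₕ.
Small: 17315²·(1 − 1615/17315)·2139000/1615 = 3.60048 × 10^11.
Medium: 14299²·(1 − 3075/14299)·4628000/3075 = 2.4154695 × 10^11.
Large: 6973²·(1 − 419/6973)·4697000/419 = 5.1230977 × 10^11.
Sum = 1.1139047 × 10^12.
SE = √(1.1139047 × 10^12) = 1.0554 × 10^6.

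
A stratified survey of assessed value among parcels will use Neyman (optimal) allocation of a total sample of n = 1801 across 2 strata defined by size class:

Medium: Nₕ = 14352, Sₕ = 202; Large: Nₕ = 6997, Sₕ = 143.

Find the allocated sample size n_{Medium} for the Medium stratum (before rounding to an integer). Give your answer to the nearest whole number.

1339

Neyman allocation: nₕ = n·NₕSₕ / Σⱼ NⱼSⱼ.
Σ NⱼSⱼ = 14352·202 + 6997·143 = 3.899675 × 10^6.
n_{Medium} = 1801·14352·202 / (3.899675 × 10^6) = 1339.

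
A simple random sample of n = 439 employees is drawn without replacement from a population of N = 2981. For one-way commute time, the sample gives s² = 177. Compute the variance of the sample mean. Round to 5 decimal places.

Under SRS without replacement, Var(ȳ) = (1 − f)·s²/n with f = n/N = 439/2981 = 0.14726602.
Var(ȳ) = (1 − 0.14726602)·177/439 = 0.85273398·0.40318907 = 0.34381302.

0.34381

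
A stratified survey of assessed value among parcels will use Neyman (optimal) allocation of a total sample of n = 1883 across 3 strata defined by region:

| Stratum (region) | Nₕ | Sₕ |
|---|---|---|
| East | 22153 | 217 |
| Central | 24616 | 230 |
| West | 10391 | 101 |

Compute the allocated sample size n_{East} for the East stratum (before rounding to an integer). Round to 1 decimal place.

Neyman allocation: nₕ = n·NₕSₕ / Σⱼ NⱼSⱼ.
Σ NⱼSⱼ = 22153·217 + 24616·230 + 10391·101 = 1.1518372 × 10^7.
n_{East} = 1883·22153·217 / (1.1518372 × 10^7) = 785.9.

785.9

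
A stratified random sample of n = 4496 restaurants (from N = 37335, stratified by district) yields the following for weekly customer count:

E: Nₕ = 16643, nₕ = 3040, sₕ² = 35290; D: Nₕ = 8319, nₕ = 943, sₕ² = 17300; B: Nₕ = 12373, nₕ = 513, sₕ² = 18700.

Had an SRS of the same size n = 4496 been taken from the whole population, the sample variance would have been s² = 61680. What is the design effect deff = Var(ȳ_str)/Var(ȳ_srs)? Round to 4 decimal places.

0.5412

Var(ȳ_str) = Σ Wₕ²(1−fₕ)sₕ²/nₕ with Wₕ = Nₕ/37335:
  E: (16643/37335)²·(1−3040/16643)·35290/3040 = 1.8854372
  D: (8319/37335)²·(1−943/8319)·17300/943 = 0.80759595
  B: (12373/37335)²·(1−513/12373)·18700/513 = 3.8375287
  → Var(ȳ_str) = 6.5305619.
Var(ȳ_srs) = (1 − 4496/37335)·61680/4496 = 12.066792.
deff = 6.5305619 / 12.066792 = 0.5412.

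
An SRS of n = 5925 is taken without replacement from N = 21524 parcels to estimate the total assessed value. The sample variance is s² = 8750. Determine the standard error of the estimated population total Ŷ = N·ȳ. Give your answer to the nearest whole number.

Var(Ŷ) = N²·Var(ȳ) = N²·(1 − n/N)·s²/n.
f = 5925/21524 = 0.27527411; Var(ȳ) = 0.72472589·8750/5925 = 1.0702703.
Var(Ŷ) = 21524² · 1.0702703 = 4.9583758 × 10^8.
SE(Ŷ) = √(4.9583758 × 10^8) = 22267.

22267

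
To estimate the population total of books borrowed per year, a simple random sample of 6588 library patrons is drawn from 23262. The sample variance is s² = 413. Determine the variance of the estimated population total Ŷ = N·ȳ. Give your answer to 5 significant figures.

Var(Ŷ) = N²·Var(ȳ) = N²·(1 − n/N)·s²/n.
f = 6588/23262 = 0.28320867; Var(ȳ) = 0.71679133·413/6588 = 0.044935462.
Var(Ŷ) = 23262² · 0.044935462 = 2.4315506 × 10^7.

2.4316 × 10^7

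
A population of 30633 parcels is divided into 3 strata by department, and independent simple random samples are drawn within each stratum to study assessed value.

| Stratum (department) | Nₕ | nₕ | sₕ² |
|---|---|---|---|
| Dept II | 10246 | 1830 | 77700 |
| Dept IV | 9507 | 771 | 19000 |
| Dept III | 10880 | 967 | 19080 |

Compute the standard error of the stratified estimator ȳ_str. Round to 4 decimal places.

Var(ȳ_str) = Σₕ Wₕ²(1 − fₕ)sₕ²/nₕ with Wₕ = Nₕ/N, N = 30633.
Dept II: Wₕ = 0.33447589; term = 0.33447589²·(1 − 0.17860629)·77700/1830 = 3.9016737.
Dept IV: Wₕ = 0.31035158; term = 0.31035158²·(1 − 0.08109814)·19000/771 = 2.1811035.
Dept III: Wₕ = 0.35517253; term = 0.35517253²·(1 − 0.08887868)·19080/967 = 2.2678109.
Sum = 8.3505881.
SE = √(8.3505881) = 2.8897.

2.8897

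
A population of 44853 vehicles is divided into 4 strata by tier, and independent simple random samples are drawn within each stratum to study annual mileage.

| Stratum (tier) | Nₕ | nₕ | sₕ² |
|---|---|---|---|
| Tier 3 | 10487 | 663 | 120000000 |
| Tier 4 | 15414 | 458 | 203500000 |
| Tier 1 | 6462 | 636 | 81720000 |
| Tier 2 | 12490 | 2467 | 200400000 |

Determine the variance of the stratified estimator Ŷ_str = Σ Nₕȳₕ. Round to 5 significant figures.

Var(Ŷ_str) = Σₕ Nₕ²(1 − fₕ)sₕ²/nₕ.
Tier 3: 10487²·(1 − 663/10487)·120000000/663 = 1.864693 × 10^13.
Tier 4: 15414²·(1 − 458/15414)·203500000/458 = 1.0243061 × 10^14.
Tier 1: 6462²·(1 − 636/6462)·81720000/636 = 4.837363 × 10^12.
Tier 2: 12490²·(1 − 2467/12490)·200400000/2467 = 1.0169246 × 10^13.
Sum = 1.3608415 × 10^14.

1.3608 × 10^14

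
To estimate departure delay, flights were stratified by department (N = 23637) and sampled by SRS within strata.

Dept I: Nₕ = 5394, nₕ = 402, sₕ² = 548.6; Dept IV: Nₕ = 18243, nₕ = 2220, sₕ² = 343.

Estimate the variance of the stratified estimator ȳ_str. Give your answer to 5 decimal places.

Var(ȳ_str) = Σₕ Wₕ²(1 − fₕ)sₕ²/nₕ with Wₕ = Nₕ/N, N = 23637.
Dept I: Wₕ = 0.22820155; term = 0.22820155²·(1 − 0.07452725)·548.6/402 = 0.065770411.
Dept IV: Wₕ = 0.77179845; term = 0.77179845²·(1 − 0.12169051)·343/2220 = 0.080834457.
Sum = 0.14660487.

0.14660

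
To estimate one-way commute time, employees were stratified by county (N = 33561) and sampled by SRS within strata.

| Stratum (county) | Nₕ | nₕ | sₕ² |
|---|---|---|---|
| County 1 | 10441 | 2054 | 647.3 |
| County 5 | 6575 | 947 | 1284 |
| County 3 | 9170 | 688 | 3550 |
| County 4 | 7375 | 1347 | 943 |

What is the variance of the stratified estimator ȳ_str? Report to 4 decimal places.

0.4530

Var(ȳ_str) = Σₕ Wₕ²(1 − fₕ)sₕ²/nₕ with Wₕ = Nₕ/N, N = 33561.
County 1: Wₕ = 0.31110515; term = 0.31110515²·(1 − 0.19672445)·647.3/2054 = 0.024501018.
County 5: Wₕ = 0.19591192; term = 0.19591192²·(1 − 0.14403042)·1284/947 = 0.044544604.
County 3: Wₕ = 0.27323381; term = 0.27323381²·(1 − 0.07502726)·3550/688 = 0.35631798.
County 4: Wₕ = 0.21974911; term = 0.21974911²·(1 − 0.18264407)·943/1347 = 0.027631826.
Sum = 0.45299543.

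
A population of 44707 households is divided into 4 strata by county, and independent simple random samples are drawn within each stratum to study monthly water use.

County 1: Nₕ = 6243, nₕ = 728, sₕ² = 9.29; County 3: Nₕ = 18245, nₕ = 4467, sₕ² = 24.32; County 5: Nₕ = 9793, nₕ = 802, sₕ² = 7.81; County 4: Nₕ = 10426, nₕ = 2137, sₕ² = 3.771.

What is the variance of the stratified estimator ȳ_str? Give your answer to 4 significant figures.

0.001410

Var(ȳ_str) = Σₕ Wₕ²(1 − fₕ)sₕ²/nₕ with Wₕ = Nₕ/N, N = 44707.
County 1: Wₕ = 0.13964256; term = 0.13964256²·(1 − 0.11661060)·9.29/728 = 2.1982249 × 10^-4.
County 3: Wₕ = 0.40810164; term = 0.40810164²·(1 − 0.24483420)·24.32/4467 = 6.8474144 × 10^-4.
County 5: Wₕ = 0.21904847; term = 0.21904847²·(1 − 0.08189523)·7.81/802 = 4.2899217 × 10^-4.
County 4: Wₕ = 0.23320733; term = 0.23320733²·(1 − 0.20496835)·3.771/2137 = 7.6299346 × 10^-5.
Sum = 0.0014098554.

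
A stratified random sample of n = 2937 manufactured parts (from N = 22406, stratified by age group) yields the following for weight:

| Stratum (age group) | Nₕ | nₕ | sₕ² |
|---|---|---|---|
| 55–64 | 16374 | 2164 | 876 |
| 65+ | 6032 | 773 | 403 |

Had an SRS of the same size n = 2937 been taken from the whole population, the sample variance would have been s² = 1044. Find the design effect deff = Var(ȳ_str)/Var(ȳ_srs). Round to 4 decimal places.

Var(ȳ_str) = Σ Wₕ²(1−fₕ)sₕ²/nₕ with Wₕ = Nₕ/22406:
  55–64: (16374/22406)²·(1−2164/16374)·876/2164 = 0.18761478
  65+: (6032/22406)²·(1−773/6032)·403/773 = 0.032942867
  → Var(ȳ_str) = 0.22055765.
Var(ȳ_srs) = (1 − 2937/22406)·1044/2937 = 0.3088701.
deff = 0.22055765 / 0.3088701 = 0.7141.

0.7141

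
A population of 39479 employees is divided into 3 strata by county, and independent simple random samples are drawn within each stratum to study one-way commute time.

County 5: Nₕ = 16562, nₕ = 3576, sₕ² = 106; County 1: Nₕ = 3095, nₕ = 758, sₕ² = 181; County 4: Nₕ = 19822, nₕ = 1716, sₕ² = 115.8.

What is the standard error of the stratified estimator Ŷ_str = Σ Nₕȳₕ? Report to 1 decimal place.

5685.2

Var(Ŷ_str) = Σₕ Nₕ²(1 − fₕ)sₕ²/nₕ.
County 5: 16562²·(1 − 3576/16562)·106/3576 = 6.3752399 × 10^6.
County 1: 3095²·(1 − 758/3095)·181/758 = 1.7271447 × 10^6.
County 4: 19822²·(1 − 1716/19822)·115.8/1716 = 2.4219282 × 10^7.
Sum = 3.2321667 × 10^7.
SE = √(3.2321667 × 10^7) = 5685.2.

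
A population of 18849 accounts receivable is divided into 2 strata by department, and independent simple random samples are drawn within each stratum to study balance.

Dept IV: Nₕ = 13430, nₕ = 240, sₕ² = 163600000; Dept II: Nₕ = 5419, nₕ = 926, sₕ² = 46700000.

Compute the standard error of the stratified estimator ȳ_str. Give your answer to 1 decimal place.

585.9

Var(ȳ_str) = Σₕ Wₕ²(1 − fₕ)sₕ²/nₕ with Wₕ = Nₕ/N, N = 18849.
Dept IV: Wₕ = 0.71250464; term = 0.71250464²·(1 − 0.01787044)·163600000/240 = 339872.67.
Dept II: Wₕ = 0.28749536; term = 0.28749536²·(1 − 0.17088024)·46700000/926 = 3456.0883.
Sum = 343328.76.
SE = √(343328.76) = 585.9.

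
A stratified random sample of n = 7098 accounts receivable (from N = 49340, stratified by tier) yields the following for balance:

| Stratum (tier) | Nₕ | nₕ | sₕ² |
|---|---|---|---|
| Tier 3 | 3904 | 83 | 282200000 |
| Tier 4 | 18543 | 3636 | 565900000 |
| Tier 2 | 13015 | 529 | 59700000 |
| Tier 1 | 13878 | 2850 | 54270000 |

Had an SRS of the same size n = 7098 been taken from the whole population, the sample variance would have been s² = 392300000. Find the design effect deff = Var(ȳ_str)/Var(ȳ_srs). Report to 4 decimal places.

0.9983

Var(ȳ_str) = Σ Wₕ²(1−fₕ)sₕ²/nₕ with Wₕ = Nₕ/49340:
  Tier 3: (3904/49340)²·(1−83/3904)·282200000/83 = 20833.751
  Tier 4: (18543/49340)²·(1−3636/18543)·565900000/3636 = 17672.084
  Tier 2: (13015/49340)²·(1−529/13015)·59700000/529 = 7533.3453
  Tier 1: (13878/49340)²·(1−2850/13878)·54270000/2850 = 1197.1272
  → Var(ȳ_str) = 47236.308.
Var(ȳ_srs) = (1 − 7098/49340)·392300000/7098 = 47318.137.
deff = 47236.308 / 47318.137 = 0.9983.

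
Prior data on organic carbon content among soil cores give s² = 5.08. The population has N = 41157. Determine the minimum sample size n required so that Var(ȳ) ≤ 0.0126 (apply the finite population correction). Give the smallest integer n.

400

Without fpc, n₀ = s²/D = 5.08/0.0126 = 403.1746.
With fpc, (1 − n/N)·s²/n ≤ D requires n ≥ n₀/(1 + n₀/N) = 403.1746/(1 + 403.1746/41157) = 399.2634.
Rounding up, n = 400.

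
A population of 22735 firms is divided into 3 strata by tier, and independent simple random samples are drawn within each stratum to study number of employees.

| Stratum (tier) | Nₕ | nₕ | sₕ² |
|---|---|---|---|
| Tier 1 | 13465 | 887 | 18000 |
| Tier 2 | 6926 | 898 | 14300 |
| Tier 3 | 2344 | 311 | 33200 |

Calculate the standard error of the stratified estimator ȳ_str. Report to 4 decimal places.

2.9866

Var(ȳ_str) = Σₕ Wₕ²(1 − fₕ)sₕ²/nₕ with Wₕ = Nₕ/N, N = 22735.
Tier 1: Wₕ = 0.59225863; term = 0.59225863²·(1 − 0.06587449)·18000/887 = 6.6493151.
Tier 2: Wₕ = 0.30464042; term = 0.30464042²·(1 − 0.12965637)·14300/898 = 1.2862504.
Tier 3: Wₕ = 0.10310095; term = 0.10310095²·(1 − 0.13267918)·33200/311 = 0.98419865.
Sum = 8.9197642.
SE = √(8.9197642) = 2.9866.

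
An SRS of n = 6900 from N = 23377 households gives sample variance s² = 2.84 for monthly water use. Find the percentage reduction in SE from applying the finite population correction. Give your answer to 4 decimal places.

16.0454

f = n/N = 6900/23377 = 0.29516191.
SE_no-fpc = √(s²/n) = 0.020287785; SE_fpc = √((1−f)s²/n) = 0.017032536.
Ratio = √(1−f) = 0.83954636. Reduction = 100·(1 − 0.83954636) = 16.0454%.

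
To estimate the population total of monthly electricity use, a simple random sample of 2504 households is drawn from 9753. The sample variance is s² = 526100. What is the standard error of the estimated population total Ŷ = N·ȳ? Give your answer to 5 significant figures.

Var(Ŷ) = N²·Var(ȳ) = N²·(1 − n/N)·s²/n.
f = 2504/9753 = 0.25674152; Var(ȳ) = 0.74325848·526100/2504 = 156.16146.
Var(Ŷ) = 9753² · 156.16146 = 1.4854236 × 10^10.
SE(Ŷ) = √(1.4854236 × 10^10) = 121880.

121880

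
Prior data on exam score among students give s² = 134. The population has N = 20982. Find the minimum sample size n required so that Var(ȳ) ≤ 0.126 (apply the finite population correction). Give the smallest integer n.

Without fpc, n₀ = s²/D = 134/0.126 = 1063.4921.
With fpc, (1 − n/N)·s²/n ≤ D requires n ≥ n₀/(1 + n₀/N) = 1063.4921/(1 + 1063.4921/20982) = 1012.1884.
Rounding up, n = 1013.

1013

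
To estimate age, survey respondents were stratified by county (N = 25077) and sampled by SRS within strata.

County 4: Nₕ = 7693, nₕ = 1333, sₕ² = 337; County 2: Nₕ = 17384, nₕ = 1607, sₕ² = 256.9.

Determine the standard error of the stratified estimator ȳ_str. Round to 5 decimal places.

Var(ȳ_str) = Σₕ Wₕ²(1 − fₕ)sₕ²/nₕ with Wₕ = Nₕ/N, N = 25077.
County 4: Wₕ = 0.30677513; term = 0.30677513²·(1 − 0.17327441)·337/1333 = 0.019669868.
County 2: Wₕ = 0.69322487; term = 0.69322487²·(1 − 0.09244133)·256.9/1607 = 0.06972222.
Sum = 0.089392088.
SE = √(0.089392088) = 0.29899.

0.29899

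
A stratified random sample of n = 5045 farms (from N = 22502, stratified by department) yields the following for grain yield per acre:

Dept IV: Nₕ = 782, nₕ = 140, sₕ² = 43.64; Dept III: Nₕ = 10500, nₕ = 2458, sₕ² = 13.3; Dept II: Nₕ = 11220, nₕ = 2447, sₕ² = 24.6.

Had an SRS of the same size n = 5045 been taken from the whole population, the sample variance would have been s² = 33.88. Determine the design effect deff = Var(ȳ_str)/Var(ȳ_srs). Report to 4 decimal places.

Var(ȳ_str) = Σ Wₕ²(1−fₕ)sₕ²/nₕ with Wₕ = Nₕ/22502:
  Dept IV: (782/22502)²·(1−140/782)·43.64/140 = 3.0906957 × 10^-4
  Dept III: (10500/22502)²·(1−2458/10500)·13.3/2458 = 9.0236219 × 10^-4
  Dept II: (11220/22502)²·(1−2447/11220)·24.6/2447 = 0.0019543389
  → Var(ȳ_str) = 0.0031657707.
Var(ȳ_srs) = (1 − 5045/22502)·33.88/5045 = 0.005209916.
deff = 0.0031657707 / 0.005209916 = 0.6076.

0.6076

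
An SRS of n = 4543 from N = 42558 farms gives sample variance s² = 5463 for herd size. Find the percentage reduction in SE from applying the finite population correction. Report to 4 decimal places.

5.4880

f = n/N = 4543/42558 = 0.10674844.
SE_no-fpc = √(s²/n) = 1.0965899; SE_fpc = √((1−f)s²/n) = 1.0364089.
Ratio = √(1−f) = 0.94511987. Reduction = 100·(1 − 0.94511987) = 5.4880%.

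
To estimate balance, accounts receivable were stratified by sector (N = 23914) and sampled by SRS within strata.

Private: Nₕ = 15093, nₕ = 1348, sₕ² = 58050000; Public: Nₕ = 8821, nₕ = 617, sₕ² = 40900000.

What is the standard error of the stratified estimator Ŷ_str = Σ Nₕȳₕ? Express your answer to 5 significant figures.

Var(Ŷ_str) = Σₕ Nₕ²(1 − fₕ)sₕ²/nₕ.
Private: 15093²·(1 − 1348/15093)·58050000/1348 = 8.9337264 × 10^12.
Public: 8821²·(1 − 617/8821)·40900000/617 = 4.7971314 × 10^12.
Sum = 1.3730858 × 10^13.
SE = √(1.3730858 × 10^13) = 3.7055 × 10^6.

3.7055 × 10^6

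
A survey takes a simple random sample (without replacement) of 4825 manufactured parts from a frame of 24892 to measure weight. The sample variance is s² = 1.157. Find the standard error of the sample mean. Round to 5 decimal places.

0.01390

Under SRS without replacement, Var(ȳ) = (1 − f)·s²/n with f = n/N = 4825/24892 = 0.19383738.
Var(ȳ) = (1 − 0.19383738)·1.157/4825 = 0.80616262·2.3979275 × 10^-4 = 1.9331195 × 10^-4.
SE(ȳ) = √(1.9331195 × 10^-4) = 0.01390.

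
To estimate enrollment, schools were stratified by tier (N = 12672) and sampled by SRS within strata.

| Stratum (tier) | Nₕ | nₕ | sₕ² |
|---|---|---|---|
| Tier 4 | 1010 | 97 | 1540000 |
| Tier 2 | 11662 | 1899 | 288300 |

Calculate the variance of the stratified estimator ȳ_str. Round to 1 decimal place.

198.8

Var(ȳ_str) = Σₕ Wₕ²(1 − fₕ)sₕ²/nₕ with Wₕ = Nₕ/N, N = 12672.
Tier 4: Wₕ = 0.07970328; term = 0.07970328²·(1 − 0.09603960)·1540000/97 = 91.16976.
Tier 2: Wₕ = 0.92029672; term = 0.92029672²·(1 − 0.16283656)·288300/1899 = 107.64297.
Sum = 198.81273.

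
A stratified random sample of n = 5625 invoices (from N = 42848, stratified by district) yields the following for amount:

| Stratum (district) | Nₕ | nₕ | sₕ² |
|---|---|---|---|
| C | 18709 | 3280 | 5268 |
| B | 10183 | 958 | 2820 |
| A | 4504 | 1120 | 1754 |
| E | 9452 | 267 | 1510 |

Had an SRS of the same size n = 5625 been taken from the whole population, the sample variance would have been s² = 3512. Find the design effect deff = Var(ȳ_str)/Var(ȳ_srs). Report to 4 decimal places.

Var(ȳ_str) = Σ Wₕ²(1−fₕ)sₕ²/nₕ with Wₕ = Nₕ/42848:
  C: (18709/42848)²·(1−3280/18709)·5268/3280 = 0.25252197
  B: (10183/42848)²·(1−958/10183)·2820/958 = 0.15061374
  A: (4504/42848)²·(1−1120/4504)·1754/1120 = 0.013001073
  E: (9452/42848)²·(1−267/9452)·1510/267 = 0.26742835
  → Var(ȳ_str) = 0.68356513.
Var(ȳ_srs) = (1 − 5625/42848)·3512/5625 = 0.5423914.
deff = 0.68356513 / 0.5423914 = 1.2603.

1.2603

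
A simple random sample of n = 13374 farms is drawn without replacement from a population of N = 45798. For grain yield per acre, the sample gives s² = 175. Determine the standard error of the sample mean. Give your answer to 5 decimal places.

0.09625

Under SRS without replacement, Var(ȳ) = (1 − f)·s²/n with f = n/N = 13374/45798 = 0.29202149.
Var(ȳ) = (1 − 0.29202149)·175/13374 = 0.70797851·0.01308509 = 0.0092639629.
SE(ȳ) = √(0.0092639629) = 0.09625.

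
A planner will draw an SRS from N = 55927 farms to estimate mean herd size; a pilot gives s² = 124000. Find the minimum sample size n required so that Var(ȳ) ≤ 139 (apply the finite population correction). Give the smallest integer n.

879

Without fpc, n₀ = s²/D = 124000/139 = 892.0863.
With fpc, (1 − n/N)·s²/n ≤ D requires n ≥ n₀/(1 + n₀/N) = 892.0863/(1 + 892.0863/55927) = 878.0801.
Rounding up, n = 879.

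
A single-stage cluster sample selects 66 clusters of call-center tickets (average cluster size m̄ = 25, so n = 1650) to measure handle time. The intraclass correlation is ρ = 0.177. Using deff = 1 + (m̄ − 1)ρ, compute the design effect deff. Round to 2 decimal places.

deff = 1 + (25 − 1)·0.177 = 1 + 4.248 = 5.248.

5.25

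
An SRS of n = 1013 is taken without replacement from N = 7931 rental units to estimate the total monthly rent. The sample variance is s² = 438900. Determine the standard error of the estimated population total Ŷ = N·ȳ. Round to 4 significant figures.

154200

Var(Ŷ) = N²·Var(ȳ) = N²·(1 − n/N)·s²/n.
f = 1013/7931 = 0.12772664; Var(ȳ) = 0.87227336·438900/1013 = 377.92772.
Var(Ŷ) = 7931² · 377.92772 = 2.3771941 × 10^10.
SE(Ŷ) = √(2.3771941 × 10^10) = 154200.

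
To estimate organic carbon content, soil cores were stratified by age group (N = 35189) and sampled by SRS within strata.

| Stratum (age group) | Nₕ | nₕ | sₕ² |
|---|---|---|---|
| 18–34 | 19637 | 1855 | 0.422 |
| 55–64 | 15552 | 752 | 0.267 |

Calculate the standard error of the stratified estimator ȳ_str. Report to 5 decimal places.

Var(ȳ_str) = Σₕ Wₕ²(1 − fₕ)sₕ²/nₕ with Wₕ = Nₕ/N, N = 35189.
18–34: Wₕ = 0.55804371; term = 0.55804371²·(1 − 0.09446453)·0.422/1855 = 6.4152034 × 10^-5.
55–64: Wₕ = 0.44195629; term = 0.44195629²·(1 − 0.04835391)·0.267/752 = 6.5997507 × 10^-5.
Sum = 1.3014954 × 10^-4.
SE = √(1.3014954 × 10^-4) = 0.01141.

0.01141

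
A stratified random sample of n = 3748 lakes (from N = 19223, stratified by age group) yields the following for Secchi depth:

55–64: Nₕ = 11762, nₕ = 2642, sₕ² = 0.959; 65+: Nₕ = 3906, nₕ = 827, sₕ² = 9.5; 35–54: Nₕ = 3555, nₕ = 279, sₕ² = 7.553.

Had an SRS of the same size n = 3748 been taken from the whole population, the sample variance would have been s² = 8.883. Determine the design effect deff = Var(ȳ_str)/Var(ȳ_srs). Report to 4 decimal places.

Var(ȳ_str) = Σ Wₕ²(1−fₕ)sₕ²/nₕ with Wₕ = Nₕ/19223:
  55–64: (11762/19223)²·(1−2642/11762)·0.959/2642 = 1.0537061 × 10^-4
  65+: (3906/19223)²·(1−827/3906)·9.5/827 = 3.7386748 × 10^-4
  35–54: (3555/19223)²·(1−279/3555)·7.553/279 = 8.53211 × 10^-4
  → Var(ȳ_str) = 0.0013324491.
Var(ȳ_srs) = (1 − 3748/19223)·8.883/3748 = 0.0019079613.
deff = 0.0013324491 / 0.0019079613 = 0.6984.

0.6984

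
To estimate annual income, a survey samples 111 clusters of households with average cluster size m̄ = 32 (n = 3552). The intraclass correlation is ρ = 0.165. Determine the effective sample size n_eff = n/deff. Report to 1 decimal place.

580.9

deff = 1 + (32 − 1)·0.165 = 1 + 5.115 = 6.115.
n_eff = 3552 / 6.115 = 580.9.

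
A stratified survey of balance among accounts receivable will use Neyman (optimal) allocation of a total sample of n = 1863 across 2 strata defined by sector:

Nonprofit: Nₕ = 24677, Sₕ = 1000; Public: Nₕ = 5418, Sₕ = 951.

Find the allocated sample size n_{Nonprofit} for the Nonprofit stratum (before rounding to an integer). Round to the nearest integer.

Neyman allocation: nₕ = n·NₕSₕ / Σⱼ NⱼSⱼ.
Σ NⱼSⱼ = 24677·1000 + 5418·951 = 2.9829518 × 10^7.
n_{Nonprofit} = 1863·24677·1000 / (2.9829518 × 10^7) = 1541.

1541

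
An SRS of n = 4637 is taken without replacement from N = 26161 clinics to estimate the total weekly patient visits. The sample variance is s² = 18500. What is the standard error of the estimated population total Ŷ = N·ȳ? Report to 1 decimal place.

47397.6

Var(Ŷ) = N²·Var(ȳ) = N²·(1 − n/N)·s²/n.
f = 4637/26161 = 0.17724858; Var(ȳ) = 0.82275142·18500/4637 = 3.282489.
Var(Ŷ) = 26161² · 3.282489 = 2.2465286 × 10^9.
SE(Ŷ) = √(2.2465286 × 10^9) = 47397.6.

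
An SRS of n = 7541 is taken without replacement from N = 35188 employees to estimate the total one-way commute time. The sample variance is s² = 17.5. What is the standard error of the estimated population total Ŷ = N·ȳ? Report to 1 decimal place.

1502.5

Var(Ŷ) = N²·Var(ȳ) = N²·(1 − n/N)·s²/n.
f = 7541/35188 = 0.21430601; Var(ȳ) = 0.78569399·17.5/7541 = 0.0018233185.
Var(Ŷ) = 35188² · 0.0018233185 = 2.2576245 × 10^6.
SE(Ŷ) = √(2.2576245 × 10^6) = 1502.5.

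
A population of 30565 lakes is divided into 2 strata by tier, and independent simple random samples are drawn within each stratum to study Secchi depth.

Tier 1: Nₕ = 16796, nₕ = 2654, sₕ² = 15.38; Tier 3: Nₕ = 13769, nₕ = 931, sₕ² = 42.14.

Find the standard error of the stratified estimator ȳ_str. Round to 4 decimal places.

Var(ȳ_str) = Σₕ Wₕ²(1 − fₕ)sₕ²/nₕ with Wₕ = Nₕ/N, N = 30565.
Tier 1: Wₕ = 0.54951742; term = 0.54951742²·(1 − 0.15801381)·15.38/2654 = 0.001473409.
Tier 3: Wₕ = 0.45048258; term = 0.45048258²·(1 − 0.06761566)·42.14/931 = 0.0085643779.
Sum = 0.010037787.
SE = √(0.010037787) = 0.1002.

0.1002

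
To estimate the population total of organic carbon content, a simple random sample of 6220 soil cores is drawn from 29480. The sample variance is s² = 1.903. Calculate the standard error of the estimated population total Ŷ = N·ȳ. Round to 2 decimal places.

458.03

Var(Ŷ) = N²·Var(ȳ) = N²·(1 − n/N)·s²/n.
f = 6220/29480 = 0.21099050; Var(ȳ) = 0.78900950·1.903/6220 = 2.4139631 × 10^-4.
Var(Ŷ) = 29480² · (2.4139631 × 10^-4) = 209790.39.
SE(Ŷ) = √(209790.39) = 458.03.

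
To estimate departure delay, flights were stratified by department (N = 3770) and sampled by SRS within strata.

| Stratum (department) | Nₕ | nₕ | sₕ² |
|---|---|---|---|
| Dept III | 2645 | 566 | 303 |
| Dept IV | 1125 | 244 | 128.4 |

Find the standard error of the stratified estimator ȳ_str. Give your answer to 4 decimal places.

0.4938

Var(ȳ_str) = Σₕ Wₕ²(1 − fₕ)sₕ²/nₕ with Wₕ = Nₕ/N, N = 3770.
Dept III: Wₕ = 0.70159151; term = 0.70159151²·(1 − 0.21398866)·303/566 = 0.20712078.
Dept IV: Wₕ = 0.29840849; term = 0.29840849²·(1 − 0.21688889)·128.4/244 = 0.036696186.
Sum = 0.24381697.
SE = √(0.24381697) = 0.4938.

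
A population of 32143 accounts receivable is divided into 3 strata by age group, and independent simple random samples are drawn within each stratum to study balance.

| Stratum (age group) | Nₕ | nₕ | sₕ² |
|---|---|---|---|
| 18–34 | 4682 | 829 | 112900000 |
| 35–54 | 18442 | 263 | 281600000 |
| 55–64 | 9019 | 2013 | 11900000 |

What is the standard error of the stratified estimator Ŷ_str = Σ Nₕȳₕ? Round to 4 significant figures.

1.902 × 10^7

Var(Ŷ_str) = Σₕ Nₕ²(1 − fₕ)sₕ²/nₕ.
18–34: 4682²·(1 − 829/4682)·112900000/829 = 2.4568001 × 10^12.
35–54: 18442²·(1 − 263/18442)·281600000/263 = 3.5896732 × 10^14.
55–64: 9019²·(1 − 2013/9019)·11900000/2013 = 3.7353535 × 10^11.
Sum = 3.6179766 × 10^14.
SE = √(3.6179766 × 10^14) = 1.902 × 10^7.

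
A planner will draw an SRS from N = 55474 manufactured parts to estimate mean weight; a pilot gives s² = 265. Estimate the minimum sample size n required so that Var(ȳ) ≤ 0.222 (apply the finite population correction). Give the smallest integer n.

Without fpc, n₀ = s²/D = 265/0.222 = 1193.6937.
With fpc, (1 − n/N)·s²/n ≤ D requires n ≥ n₀/(1 + n₀/N) = 1193.6937/(1 + 1193.6937/55474) = 1168.5488.
Rounding up, n = 1169.

1169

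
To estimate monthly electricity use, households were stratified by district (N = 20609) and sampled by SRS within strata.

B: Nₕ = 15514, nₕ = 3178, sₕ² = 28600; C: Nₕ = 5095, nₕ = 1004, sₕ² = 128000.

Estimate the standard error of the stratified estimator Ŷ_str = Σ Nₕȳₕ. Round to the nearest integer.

66179

Var(Ŷ_str) = Σₕ Nₕ²(1 − fₕ)sₕ²/nₕ.
B: 15514²·(1 − 3178/15514)·28600/3178 = 1.7223059 × 10^9.
C: 5095²·(1 − 1004/5095)·128000/1004 = 2.6573571 × 10^9.
Sum = 4.379663 × 10^9.
SE = √(4.379663 × 10^9) = 66179.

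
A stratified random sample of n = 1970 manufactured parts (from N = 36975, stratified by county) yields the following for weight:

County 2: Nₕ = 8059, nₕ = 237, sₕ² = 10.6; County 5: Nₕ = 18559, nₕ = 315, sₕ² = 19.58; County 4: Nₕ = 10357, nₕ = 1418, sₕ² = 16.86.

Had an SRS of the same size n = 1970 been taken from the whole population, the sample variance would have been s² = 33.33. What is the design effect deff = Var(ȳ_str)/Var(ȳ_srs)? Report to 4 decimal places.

1.1401

Var(ȳ_str) = Σ Wₕ²(1−fₕ)sₕ²/nₕ with Wₕ = Nₕ/36975:
  County 2: (8059/36975)²·(1−237/8059)·10.6/237 = 0.0020622443
  County 5: (18559/36975)²·(1−315/18559)·19.58/315 = 0.015394316
  County 4: (10357/36975)²·(1−1418/10357)·16.86/1418 = 8.0517056 × 10^-4
  → Var(ȳ_str) = 0.018261731.
Var(ȳ_srs) = (1 − 1970/36975)·33.33/1970 = 0.016017362.
deff = 0.018261731 / 0.016017362 = 1.1401.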